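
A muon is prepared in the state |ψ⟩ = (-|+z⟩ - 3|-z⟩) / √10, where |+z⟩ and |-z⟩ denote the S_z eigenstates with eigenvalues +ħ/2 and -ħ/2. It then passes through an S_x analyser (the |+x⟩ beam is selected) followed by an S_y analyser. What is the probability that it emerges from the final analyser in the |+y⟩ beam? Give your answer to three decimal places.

0.400

First analyser (S_x): P(|+x⟩) = |⟨+x|ψ⟩|² = 16/20.
After stage 1 the state is |+x⟩; P(|+y⟩) = |⟨+y|+x⟩|² = 1/2.
Joint probability = 16/20 × 1/2 = 0.400.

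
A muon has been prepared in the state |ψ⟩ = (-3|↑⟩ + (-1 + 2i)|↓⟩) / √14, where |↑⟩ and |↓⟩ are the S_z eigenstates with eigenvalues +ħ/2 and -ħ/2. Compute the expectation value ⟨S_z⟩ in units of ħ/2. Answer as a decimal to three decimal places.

⟨σ_z⟩ = |a|² - |b|² divided by |a|²+|b|², with a, b the |↑⟩, |↓⟩ amplitudes.
= (9 - 5)/14 = 4/14.
⟨S_z⟩ = (ħ/2)·⟨σ_z⟩.

0.286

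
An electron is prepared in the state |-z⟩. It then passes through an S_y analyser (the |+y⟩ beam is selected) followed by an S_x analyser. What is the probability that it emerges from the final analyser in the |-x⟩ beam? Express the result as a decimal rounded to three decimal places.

First analyser (S_y): from |-z⟩, P(|+y⟩) = 1/2.
After stage 1 the state is |+y⟩; P(|-x⟩) = |⟨-x|+y⟩|² = 1/2.
Joint probability = 1/2 × 1/2 = 0.250.

0.250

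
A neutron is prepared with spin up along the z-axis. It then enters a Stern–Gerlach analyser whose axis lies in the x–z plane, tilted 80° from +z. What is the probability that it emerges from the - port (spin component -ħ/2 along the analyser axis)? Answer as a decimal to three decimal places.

For spin-½, the probability of finding spin-up along an axis at angle θ to the initial spin direction is cos²(θ/2); spin-down is sin²(θ/2).
θ = 80°, so P = sin²(40°) ≈ 0.413.

0.413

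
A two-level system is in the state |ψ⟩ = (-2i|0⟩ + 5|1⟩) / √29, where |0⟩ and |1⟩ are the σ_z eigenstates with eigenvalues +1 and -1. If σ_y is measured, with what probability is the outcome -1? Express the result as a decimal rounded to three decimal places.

0.155

|-y⟩ = (|0⟩ - i|1⟩)/√2, so ⟨-y|ψ⟩ = (3i) / (√2·√29).
P = |3i|² / 58 = 9/58.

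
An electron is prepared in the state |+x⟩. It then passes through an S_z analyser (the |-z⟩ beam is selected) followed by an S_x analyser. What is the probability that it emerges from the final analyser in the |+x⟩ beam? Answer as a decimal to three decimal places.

0.250

First analyser (S_z): from |+x⟩, P(|-z⟩) = 1/2.
After stage 1 the state is |-z⟩; P(|+x⟩) = |⟨+x|-z⟩|² = 1/2.
Joint probability = 1/2 × 1/2 = 0.250.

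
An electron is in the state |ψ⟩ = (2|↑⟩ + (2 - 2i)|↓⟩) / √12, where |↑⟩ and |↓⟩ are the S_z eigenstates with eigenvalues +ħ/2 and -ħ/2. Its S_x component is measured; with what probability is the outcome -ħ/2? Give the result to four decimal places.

0.1667

|-x⟩ = (|↑⟩ - |↓⟩)/√2, so ⟨-x|ψ⟩ = (2i) / (√2·√12).
P = |2i|² / 24 = 4/24.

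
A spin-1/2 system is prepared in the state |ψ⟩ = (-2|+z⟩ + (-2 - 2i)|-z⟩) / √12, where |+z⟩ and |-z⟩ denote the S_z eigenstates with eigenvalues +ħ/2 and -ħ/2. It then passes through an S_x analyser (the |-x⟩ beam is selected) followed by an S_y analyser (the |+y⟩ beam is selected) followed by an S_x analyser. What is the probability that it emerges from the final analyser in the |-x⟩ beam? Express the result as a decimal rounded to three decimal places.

0.042

First analyser (S_x): P(|-x⟩) = |⟨-x|ψ⟩|² = 4/24.
After stage 1 the state is |-x⟩; P(|+y⟩) = |⟨+y|-x⟩|² = 1/2.
After stage 2 the state is |+y⟩; P(|-x⟩) = |⟨-x|+y⟩|² = 1/2.
Joint probability = 4/24 × 1/2 × 1/2 = 0.042.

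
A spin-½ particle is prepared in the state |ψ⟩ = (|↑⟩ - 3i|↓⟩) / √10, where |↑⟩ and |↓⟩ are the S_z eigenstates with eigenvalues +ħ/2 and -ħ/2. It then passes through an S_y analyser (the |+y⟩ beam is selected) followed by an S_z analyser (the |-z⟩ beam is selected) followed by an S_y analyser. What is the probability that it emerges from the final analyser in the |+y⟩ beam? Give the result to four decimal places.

0.0500

First analyser (S_y): P(|+y⟩) = |⟨+y|ψ⟩|² = 4/20.
After stage 1 the state is |+y⟩; P(|-z⟩) = |⟨-z|+y⟩|² = 1/2.
After stage 2 the state is |-z⟩; P(|+y⟩) = |⟨+y|-z⟩|² = 1/2.
Joint probability = 4/20 × 1/2 × 1/2 = 0.0500.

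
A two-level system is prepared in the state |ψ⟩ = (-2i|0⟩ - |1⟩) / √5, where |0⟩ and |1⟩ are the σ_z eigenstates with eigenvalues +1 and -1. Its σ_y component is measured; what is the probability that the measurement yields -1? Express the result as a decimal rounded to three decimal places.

|-y⟩ = (|0⟩ - i|1⟩)/√2, so ⟨-y|ψ⟩ = (-3i) / (√2·√5).
P = |-3i|² / 10 = 9/10.

0.900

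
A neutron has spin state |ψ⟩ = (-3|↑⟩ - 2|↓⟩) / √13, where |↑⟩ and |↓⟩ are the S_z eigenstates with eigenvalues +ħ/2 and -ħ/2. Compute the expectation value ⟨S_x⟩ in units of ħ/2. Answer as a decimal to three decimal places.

⟨σ_x⟩ = 2 Re(a* b)/(|a|²+|b|²) with a = -3, b = -2.
a* b = 6, so ⟨σ_x⟩ = 12/13.
⟨S_x⟩ = (ħ/2)·⟨σ_x⟩.

0.923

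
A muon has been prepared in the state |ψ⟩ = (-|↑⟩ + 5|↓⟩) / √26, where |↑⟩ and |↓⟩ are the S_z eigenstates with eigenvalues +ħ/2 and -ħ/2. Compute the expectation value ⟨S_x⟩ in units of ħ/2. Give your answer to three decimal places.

-0.385

⟨σ_x⟩ = 2 Re(a* b)/(|a|²+|b|²) with a = -1, b = 5.
a* b = -5, so ⟨σ_x⟩ = -10/26.
⟨S_x⟩ = (ħ/2)·⟨σ_x⟩.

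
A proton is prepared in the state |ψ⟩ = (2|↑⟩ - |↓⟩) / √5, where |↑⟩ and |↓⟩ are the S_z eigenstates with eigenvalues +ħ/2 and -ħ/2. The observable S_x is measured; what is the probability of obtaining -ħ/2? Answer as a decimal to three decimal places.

|-x⟩ = (|↑⟩ - |↓⟩)/√2, so ⟨-x|ψ⟩ = (3) / (√2·√5).
P = |3|² / 10 = 9/10.

0.900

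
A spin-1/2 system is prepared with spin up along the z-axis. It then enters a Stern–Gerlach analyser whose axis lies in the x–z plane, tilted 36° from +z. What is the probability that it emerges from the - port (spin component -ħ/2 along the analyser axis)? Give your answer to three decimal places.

For spin-½, the probability of finding spin-up along an axis at angle θ to the initial spin direction is cos²(θ/2); spin-down is sin²(θ/2).
θ = 36°, so P = sin²(18°) ≈ 0.095.

0.095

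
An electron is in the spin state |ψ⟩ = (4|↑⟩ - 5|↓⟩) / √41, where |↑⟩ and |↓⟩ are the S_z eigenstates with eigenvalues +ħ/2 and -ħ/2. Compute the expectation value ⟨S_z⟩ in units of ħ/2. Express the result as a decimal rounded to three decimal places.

⟨σ_z⟩ = |a|² - |b|² divided by |a|²+|b|², with a, b the |↑⟩, |↓⟩ amplitudes.
= (16 - 25)/41 = -9/41.
⟨S_z⟩ = (ħ/2)·⟨σ_z⟩.

-0.220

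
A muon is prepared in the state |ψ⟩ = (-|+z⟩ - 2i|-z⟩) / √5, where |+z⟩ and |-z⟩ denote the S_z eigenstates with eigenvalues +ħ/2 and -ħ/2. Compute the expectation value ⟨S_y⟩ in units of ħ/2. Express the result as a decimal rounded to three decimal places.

⟨σ_y⟩ = 2 Im(a* b)/(|a|²+|b|²) with a = -1, b = -2i.
a* b = 2i, so ⟨σ_y⟩ = 4/5.
⟨S_y⟩ = (ħ/2)·⟨σ_y⟩.

0.800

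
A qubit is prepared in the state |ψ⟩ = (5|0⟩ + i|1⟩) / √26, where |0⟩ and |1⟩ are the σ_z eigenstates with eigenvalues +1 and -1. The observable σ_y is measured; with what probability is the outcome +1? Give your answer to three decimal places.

|+y⟩ = (|0⟩ + i|1⟩)/√2, so ⟨+y|ψ⟩ = (6) / (√2·√26).
P = |6|² / 52 = 36/52.

0.692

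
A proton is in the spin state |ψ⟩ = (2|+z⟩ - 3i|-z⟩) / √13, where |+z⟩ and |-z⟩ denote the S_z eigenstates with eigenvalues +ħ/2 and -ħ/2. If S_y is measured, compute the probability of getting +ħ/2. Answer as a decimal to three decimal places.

|+y⟩ = (|+z⟩ + i|-z⟩)/√2, so ⟨+y|ψ⟩ = (-1) / (√2·√13).
P = |-1|² / 26 = 1/26.

0.038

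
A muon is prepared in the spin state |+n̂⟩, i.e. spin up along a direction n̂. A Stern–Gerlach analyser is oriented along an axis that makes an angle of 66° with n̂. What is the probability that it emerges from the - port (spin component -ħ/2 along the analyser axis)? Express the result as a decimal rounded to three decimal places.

0.297

For spin-½, the probability of finding spin-up along an axis at angle θ to the initial spin direction is cos²(θ/2); spin-down is sin²(θ/2).
θ = 66°, so P = sin²(33°) ≈ 0.297.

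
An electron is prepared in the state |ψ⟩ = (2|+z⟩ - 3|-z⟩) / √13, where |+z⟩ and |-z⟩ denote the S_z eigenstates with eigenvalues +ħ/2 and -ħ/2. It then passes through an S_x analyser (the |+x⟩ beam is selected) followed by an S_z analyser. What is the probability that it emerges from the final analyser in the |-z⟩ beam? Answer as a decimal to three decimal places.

First analyser (S_x): P(|+x⟩) = |⟨+x|ψ⟩|² = 1/26.
After stage 1 the state is |+x⟩; P(|-z⟩) = |⟨-z|+x⟩|² = 1/2.
Joint probability = 1/26 × 1/2 = 0.019.

0.019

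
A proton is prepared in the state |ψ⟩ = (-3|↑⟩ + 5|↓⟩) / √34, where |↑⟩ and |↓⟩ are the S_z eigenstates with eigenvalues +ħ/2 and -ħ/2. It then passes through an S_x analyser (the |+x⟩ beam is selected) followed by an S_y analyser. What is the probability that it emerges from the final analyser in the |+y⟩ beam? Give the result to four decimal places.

0.0294

First analyser (S_x): P(|+x⟩) = |⟨+x|ψ⟩|² = 4/68.
After stage 1 the state is |+x⟩; P(|+y⟩) = |⟨+y|+x⟩|² = 1/2.
Joint probability = 4/68 × 1/2 = 0.0294.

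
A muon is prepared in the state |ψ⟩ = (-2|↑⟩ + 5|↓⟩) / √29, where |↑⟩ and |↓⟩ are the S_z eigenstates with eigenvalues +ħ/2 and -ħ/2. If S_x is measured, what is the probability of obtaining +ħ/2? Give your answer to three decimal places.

|+x⟩ = (|↑⟩ + |↓⟩)/√2, so ⟨+x|ψ⟩ = (3) / (√2·√29).
P = |3|² / 58 = 9/58.

0.155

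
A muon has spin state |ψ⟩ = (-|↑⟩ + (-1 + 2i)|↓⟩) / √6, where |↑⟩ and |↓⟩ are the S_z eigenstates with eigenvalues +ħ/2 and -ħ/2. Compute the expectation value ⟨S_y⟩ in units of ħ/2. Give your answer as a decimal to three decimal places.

-0.667

⟨σ_y⟩ = 2 Im(a* b)/(|a|²+|b|²) with a = -1, b = (-1 + 2i).
a* b = (1 - 2i), so ⟨σ_y⟩ = -4/6.
⟨S_y⟩ = (ħ/2)·⟨σ_y⟩.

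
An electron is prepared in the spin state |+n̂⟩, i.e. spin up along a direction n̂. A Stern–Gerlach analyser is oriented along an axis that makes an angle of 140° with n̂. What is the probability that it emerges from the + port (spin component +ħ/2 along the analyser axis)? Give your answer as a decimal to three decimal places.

For spin-½, the probability of finding spin-up along an axis at angle θ to the initial spin direction is cos²(θ/2); spin-down is sin²(θ/2).
θ = 140°, so P = cos²(70°) ≈ 0.117.

0.117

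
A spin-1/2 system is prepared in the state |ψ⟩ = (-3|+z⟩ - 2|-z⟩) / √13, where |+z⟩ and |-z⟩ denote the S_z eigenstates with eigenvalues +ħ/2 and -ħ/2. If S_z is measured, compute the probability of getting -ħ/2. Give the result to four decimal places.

The -ħ/2 outcome corresponds to |-z⟩. Its amplitude in |ψ⟩ is -2/√13.
P = |-2|² / 13 = 4/13.

0.3077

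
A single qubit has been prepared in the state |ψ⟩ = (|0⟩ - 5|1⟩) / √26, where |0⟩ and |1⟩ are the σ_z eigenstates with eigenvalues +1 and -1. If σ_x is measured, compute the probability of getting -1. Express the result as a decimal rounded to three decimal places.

|-x⟩ = (|0⟩ - |1⟩)/√2, so ⟨-x|ψ⟩ = (6) / (√2·√26).
P = |6|² / 52 = 36/52.

0.692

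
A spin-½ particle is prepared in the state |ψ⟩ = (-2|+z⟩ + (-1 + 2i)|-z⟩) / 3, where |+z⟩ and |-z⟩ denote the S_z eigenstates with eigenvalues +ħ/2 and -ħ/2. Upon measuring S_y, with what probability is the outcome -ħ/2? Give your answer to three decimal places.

0.944

|-y⟩ = (|+z⟩ - i|-z⟩)/√2, so ⟨-y|ψ⟩ = (-4 - i) / (√2·3).
P = |-4 - i|² / 18 = 17/18.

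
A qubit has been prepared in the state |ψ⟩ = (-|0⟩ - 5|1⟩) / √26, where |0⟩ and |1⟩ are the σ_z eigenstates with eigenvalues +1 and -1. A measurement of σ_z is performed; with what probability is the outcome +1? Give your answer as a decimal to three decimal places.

0.038

The +1 outcome corresponds to |0⟩. Its amplitude in |ψ⟩ is -1/√26.
P = |-1|² / 26 = 1/26.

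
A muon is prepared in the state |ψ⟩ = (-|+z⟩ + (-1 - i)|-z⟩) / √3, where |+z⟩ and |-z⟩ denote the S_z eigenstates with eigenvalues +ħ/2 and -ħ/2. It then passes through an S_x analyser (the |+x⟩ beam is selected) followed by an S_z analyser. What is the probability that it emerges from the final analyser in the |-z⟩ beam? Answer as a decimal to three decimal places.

0.417

First analyser (S_x): P(|+x⟩) = |⟨+x|ψ⟩|² = 5/6.
After stage 1 the state is |+x⟩; P(|-z⟩) = |⟨-z|+x⟩|² = 1/2.
Joint probability = 5/6 × 1/2 = 0.417.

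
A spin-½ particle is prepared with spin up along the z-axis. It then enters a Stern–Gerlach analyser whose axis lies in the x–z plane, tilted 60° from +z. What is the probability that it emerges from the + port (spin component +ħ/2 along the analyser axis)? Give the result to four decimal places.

0.7500

For spin-½, the probability of finding spin-up along an axis at angle θ to the initial spin direction is cos²(θ/2); spin-down is sin²(θ/2).
θ = 60°, so P = cos²(30°) ≈ 0.7500.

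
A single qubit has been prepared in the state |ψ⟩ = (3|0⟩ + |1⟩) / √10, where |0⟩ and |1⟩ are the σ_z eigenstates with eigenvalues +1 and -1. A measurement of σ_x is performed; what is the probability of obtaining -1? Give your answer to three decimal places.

0.200

|-x⟩ = (|0⟩ - |1⟩)/√2, so ⟨-x|ψ⟩ = (2) / (√2·√10).
P = |2|² / 20 = 4/20.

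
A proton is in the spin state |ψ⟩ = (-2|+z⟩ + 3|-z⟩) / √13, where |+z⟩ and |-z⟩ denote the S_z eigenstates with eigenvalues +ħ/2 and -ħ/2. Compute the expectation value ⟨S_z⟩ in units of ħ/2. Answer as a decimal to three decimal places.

-0.385

⟨σ_z⟩ = |a|² - |b|² divided by |a|²+|b|², with a, b the |+z⟩, |-z⟩ amplitudes.
= (4 - 9)/13 = -5/13.
⟨S_z⟩ = (ħ/2)·⟨σ_z⟩.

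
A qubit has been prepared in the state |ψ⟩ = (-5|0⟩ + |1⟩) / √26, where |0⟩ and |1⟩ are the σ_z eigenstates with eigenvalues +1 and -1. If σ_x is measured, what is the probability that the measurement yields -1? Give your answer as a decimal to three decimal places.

0.692

|-x⟩ = (|0⟩ - |1⟩)/√2, so ⟨-x|ψ⟩ = (-6) / (√2·√26).
P = |-6|² / 52 = 36/52.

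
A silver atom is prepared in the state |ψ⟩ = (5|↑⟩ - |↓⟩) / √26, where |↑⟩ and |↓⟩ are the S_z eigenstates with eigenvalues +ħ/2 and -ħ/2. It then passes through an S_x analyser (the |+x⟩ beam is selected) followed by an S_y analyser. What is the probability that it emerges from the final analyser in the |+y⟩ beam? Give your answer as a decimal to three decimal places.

First analyser (S_x): P(|+x⟩) = |⟨+x|ψ⟩|² = 16/52.
After stage 1 the state is |+x⟩; P(|+y⟩) = |⟨+y|+x⟩|² = 1/2.
Joint probability = 16/52 × 1/2 = 0.154.

0.154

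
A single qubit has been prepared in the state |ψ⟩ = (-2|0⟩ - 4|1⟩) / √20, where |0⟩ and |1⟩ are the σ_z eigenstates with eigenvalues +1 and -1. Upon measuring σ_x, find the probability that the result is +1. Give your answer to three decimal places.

0.900

|+x⟩ = (|0⟩ + |1⟩)/√2, so ⟨+x|ψ⟩ = (-6) / (√2·√20).
P = |-6|² / 40 = 36/40.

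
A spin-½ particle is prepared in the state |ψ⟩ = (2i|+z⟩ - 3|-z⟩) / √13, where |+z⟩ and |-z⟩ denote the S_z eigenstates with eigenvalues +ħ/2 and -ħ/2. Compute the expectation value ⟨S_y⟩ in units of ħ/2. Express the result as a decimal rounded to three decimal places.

0.923

⟨σ_y⟩ = 2 Im(a* b)/(|a|²+|b|²) with a = 2i, b = -3.
a* b = 6i, so ⟨σ_y⟩ = 12/13.
⟨S_y⟩ = (ħ/2)·⟨σ_y⟩.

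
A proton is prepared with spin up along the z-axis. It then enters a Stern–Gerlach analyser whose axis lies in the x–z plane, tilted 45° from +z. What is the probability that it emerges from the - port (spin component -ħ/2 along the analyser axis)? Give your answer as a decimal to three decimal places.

For spin-½, the probability of finding spin-up along an axis at angle θ to the initial spin direction is cos²(θ/2); spin-down is sin²(θ/2).
θ = 45°, so P = sin²(22.5°) ≈ 0.146.

0.146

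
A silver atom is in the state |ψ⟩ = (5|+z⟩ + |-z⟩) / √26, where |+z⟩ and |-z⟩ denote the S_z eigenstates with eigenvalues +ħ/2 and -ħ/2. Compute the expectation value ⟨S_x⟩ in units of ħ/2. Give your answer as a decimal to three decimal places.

⟨σ_x⟩ = 2 Re(a* b)/(|a|²+|b|²) with a = 5, b = 1.
a* b = 5, so ⟨σ_x⟩ = 10/26.
⟨S_x⟩ = (ħ/2)·⟨σ_x⟩.

0.385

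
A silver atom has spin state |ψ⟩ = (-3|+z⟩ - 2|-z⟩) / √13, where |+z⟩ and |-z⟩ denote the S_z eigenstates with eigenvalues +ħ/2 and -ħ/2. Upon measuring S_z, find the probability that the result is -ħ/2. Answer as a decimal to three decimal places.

0.308

The -ħ/2 outcome corresponds to |-z⟩. Its amplitude in |ψ⟩ is -2/√13.
P = |-2|² / 13 = 4/13.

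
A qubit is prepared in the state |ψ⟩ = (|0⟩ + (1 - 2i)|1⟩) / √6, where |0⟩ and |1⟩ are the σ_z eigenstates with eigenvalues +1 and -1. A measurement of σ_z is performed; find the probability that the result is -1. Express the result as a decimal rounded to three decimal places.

The -1 outcome corresponds to |1⟩. Its amplitude in |ψ⟩ is (1 - 2i)/√6.
P = |1 - 2i|² / 6 = 5/6.

0.833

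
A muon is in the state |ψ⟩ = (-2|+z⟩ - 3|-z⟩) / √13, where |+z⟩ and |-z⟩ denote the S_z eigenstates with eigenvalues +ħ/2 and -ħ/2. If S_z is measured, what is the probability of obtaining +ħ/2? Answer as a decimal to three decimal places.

0.308

The +ħ/2 outcome corresponds to |+z⟩. Its amplitude in |ψ⟩ is -2/√13.
P = |-2|² / 13 = 4/13.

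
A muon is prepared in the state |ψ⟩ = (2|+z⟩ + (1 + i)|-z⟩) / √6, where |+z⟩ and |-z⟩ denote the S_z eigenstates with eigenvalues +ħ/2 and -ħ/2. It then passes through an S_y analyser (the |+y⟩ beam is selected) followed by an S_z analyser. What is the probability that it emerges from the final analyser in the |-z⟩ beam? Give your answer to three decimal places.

First analyser (S_y): P(|+y⟩) = |⟨+y|ψ⟩|² = 10/12.
After stage 1 the state is |+y⟩; P(|-z⟩) = |⟨-z|+y⟩|² = 1/2.
Joint probability = 10/12 × 1/2 = 0.417.

0.417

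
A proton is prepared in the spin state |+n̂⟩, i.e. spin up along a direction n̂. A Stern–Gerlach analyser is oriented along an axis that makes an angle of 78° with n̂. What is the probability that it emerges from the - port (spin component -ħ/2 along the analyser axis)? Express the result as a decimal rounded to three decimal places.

For spin-½, the probability of finding spin-up along an axis at angle θ to the initial spin direction is cos²(θ/2); spin-down is sin²(θ/2).
θ = 78°, so P = sin²(39°) ≈ 0.396.

0.396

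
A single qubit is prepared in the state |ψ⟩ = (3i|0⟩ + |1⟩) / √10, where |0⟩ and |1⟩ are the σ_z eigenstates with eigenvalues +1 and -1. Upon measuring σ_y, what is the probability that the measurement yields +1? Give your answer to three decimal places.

0.200

|+y⟩ = (|0⟩ + i|1⟩)/√2, so ⟨+y|ψ⟩ = (2i) / (√2·√10).
P = |2i|² / 20 = 4/20.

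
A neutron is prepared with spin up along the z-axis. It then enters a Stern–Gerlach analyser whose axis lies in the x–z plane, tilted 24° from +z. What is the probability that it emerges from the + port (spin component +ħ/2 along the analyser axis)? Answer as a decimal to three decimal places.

For spin-½, the probability of finding spin-up along an axis at angle θ to the initial spin direction is cos²(θ/2); spin-down is sin²(θ/2).
θ = 24°, so P = cos²(12°) ≈ 0.957.

0.957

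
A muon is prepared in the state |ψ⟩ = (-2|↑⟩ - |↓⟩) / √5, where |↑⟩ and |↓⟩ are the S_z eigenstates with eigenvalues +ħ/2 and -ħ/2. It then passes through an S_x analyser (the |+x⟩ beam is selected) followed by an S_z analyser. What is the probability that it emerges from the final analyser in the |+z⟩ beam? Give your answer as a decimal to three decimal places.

First analyser (S_x): P(|+x⟩) = |⟨+x|ψ⟩|² = 9/10.
After stage 1 the state is |+x⟩; P(|+z⟩) = |⟨+z|+x⟩|² = 1/2.
Joint probability = 9/10 × 1/2 = 0.450.

0.450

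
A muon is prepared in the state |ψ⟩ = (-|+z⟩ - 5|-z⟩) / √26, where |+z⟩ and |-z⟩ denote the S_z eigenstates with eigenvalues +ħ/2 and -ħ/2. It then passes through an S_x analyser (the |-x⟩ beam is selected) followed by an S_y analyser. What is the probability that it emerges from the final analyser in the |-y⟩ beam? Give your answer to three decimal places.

First analyser (S_x): P(|-x⟩) = |⟨-x|ψ⟩|² = 16/52.
After stage 1 the state is |-x⟩; P(|-y⟩) = |⟨-y|-x⟩|² = 1/2.
Joint probability = 16/52 × 1/2 = 0.154.

0.154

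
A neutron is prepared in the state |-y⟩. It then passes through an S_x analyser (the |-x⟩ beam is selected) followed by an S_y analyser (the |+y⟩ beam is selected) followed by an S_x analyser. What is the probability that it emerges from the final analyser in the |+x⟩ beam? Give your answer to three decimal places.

0.125

First analyser (S_x): from |-y⟩, P(|-x⟩) = 1/2.
After stage 1 the state is |-x⟩; P(|+y⟩) = |⟨+y|-x⟩|² = 1/2.
After stage 2 the state is |+y⟩; P(|+x⟩) = |⟨+x|+y⟩|² = 1/2.
Joint probability = 1/2 × 1/2 × 1/2 = 0.125.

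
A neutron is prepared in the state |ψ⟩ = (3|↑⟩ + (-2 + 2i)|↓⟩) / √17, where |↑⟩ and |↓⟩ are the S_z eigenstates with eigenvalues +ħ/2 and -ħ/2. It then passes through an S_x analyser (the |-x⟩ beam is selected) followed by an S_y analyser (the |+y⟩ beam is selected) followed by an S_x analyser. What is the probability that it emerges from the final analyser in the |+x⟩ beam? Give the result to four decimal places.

0.2132

First analyser (S_x): P(|-x⟩) = |⟨-x|ψ⟩|² = 29/34.
After stage 1 the state is |-x⟩; P(|+y⟩) = |⟨+y|-x⟩|² = 1/2.
After stage 2 the state is |+y⟩; P(|+x⟩) = |⟨+x|+y⟩|² = 1/2.
Joint probability = 29/34 × 1/2 × 1/2 = 0.2132.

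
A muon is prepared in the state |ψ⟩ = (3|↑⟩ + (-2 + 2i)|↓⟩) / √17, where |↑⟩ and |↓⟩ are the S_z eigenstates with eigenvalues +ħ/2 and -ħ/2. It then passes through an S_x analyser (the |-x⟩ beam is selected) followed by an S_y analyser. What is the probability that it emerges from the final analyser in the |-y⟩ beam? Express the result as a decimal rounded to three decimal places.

0.426

First analyser (S_x): P(|-x⟩) = |⟨-x|ψ⟩|² = 29/34.
After stage 1 the state is |-x⟩; P(|-y⟩) = |⟨-y|-x⟩|² = 1/2.
Joint probability = 29/34 × 1/2 = 0.426.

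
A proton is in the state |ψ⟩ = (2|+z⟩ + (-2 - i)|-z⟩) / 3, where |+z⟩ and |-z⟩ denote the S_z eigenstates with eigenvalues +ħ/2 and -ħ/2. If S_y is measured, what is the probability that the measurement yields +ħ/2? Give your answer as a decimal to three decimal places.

|+y⟩ = (|+z⟩ + i|-z⟩)/√2, so ⟨+y|ψ⟩ = (1 + 2i) / (√2·3).
P = |1 + 2i|² / 18 = 5/18.

0.278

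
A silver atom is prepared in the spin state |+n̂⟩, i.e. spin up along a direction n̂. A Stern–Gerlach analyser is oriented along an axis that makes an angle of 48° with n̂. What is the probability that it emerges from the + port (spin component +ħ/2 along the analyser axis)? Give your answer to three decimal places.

0.835

For spin-½, the probability of finding spin-up along an axis at angle θ to the initial spin direction is cos²(θ/2); spin-down is sin²(θ/2).
θ = 48°, so P = cos²(24°) ≈ 0.835.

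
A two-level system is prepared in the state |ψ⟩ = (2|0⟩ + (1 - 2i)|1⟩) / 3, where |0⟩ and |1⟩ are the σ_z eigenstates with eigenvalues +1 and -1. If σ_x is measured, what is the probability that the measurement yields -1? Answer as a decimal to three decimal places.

|-x⟩ = (|0⟩ - |1⟩)/√2, so ⟨-x|ψ⟩ = (1 + 2i) / (√2·3).
P = |1 + 2i|² / 18 = 5/18.

0.278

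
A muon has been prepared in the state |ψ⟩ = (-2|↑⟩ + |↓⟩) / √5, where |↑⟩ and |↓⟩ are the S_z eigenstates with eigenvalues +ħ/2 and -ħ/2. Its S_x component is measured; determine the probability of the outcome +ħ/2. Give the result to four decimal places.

|+x⟩ = (|↑⟩ + |↓⟩)/√2, so ⟨+x|ψ⟩ = (-1) / (√2·√5).
P = |-1|² / 10 = 1/10.

0.1000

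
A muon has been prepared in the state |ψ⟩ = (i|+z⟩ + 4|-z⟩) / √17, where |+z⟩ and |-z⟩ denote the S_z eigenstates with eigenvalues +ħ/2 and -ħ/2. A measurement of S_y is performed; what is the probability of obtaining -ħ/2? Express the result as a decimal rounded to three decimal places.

|-y⟩ = (|+z⟩ - i|-z⟩)/√2, so ⟨-y|ψ⟩ = (5i) / (√2·√17).
P = |5i|² / 34 = 25/34.

0.735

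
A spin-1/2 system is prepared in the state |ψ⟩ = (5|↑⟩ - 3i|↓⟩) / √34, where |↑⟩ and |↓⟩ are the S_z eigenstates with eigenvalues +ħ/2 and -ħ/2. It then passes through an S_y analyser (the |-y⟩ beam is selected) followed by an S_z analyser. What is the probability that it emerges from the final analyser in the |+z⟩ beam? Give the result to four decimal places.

0.4706

First analyser (S_y): P(|-y⟩) = |⟨-y|ψ⟩|² = 64/68.
After stage 1 the state is |-y⟩; P(|+z⟩) = |⟨+z|-y⟩|² = 1/2.
Joint probability = 64/68 × 1/2 = 0.4706.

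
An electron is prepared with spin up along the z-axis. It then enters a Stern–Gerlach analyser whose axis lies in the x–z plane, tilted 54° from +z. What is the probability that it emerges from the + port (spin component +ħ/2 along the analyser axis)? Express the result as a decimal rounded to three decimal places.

0.794

For spin-½, the probability of finding spin-up along an axis at angle θ to the initial spin direction is cos²(θ/2); spin-down is sin²(θ/2).
θ = 54°, so P = cos²(27°) ≈ 0.794.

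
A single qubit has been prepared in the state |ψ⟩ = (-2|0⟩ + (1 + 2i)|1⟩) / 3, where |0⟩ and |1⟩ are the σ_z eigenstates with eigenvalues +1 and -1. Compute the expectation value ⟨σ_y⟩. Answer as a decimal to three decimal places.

⟨σ_y⟩ = 2 Im(a* b)/(|a|²+|b|²) with a = -2, b = (1 + 2i).
a* b = (-2 - 4i), so ⟨σ_y⟩ = -8/9.

-0.889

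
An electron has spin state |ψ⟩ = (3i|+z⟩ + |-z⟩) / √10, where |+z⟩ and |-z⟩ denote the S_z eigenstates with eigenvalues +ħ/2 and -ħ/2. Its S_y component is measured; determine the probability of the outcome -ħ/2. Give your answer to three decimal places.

|-y⟩ = (|+z⟩ - i|-z⟩)/√2, so ⟨-y|ψ⟩ = (4i) / (√2·√10).
P = |4i|² / 20 = 16/20.

0.800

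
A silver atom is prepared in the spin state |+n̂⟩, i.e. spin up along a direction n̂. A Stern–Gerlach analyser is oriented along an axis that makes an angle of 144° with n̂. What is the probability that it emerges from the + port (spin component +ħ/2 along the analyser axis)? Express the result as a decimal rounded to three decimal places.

0.095

For spin-½, the probability of finding spin-up along an axis at angle θ to the initial spin direction is cos²(θ/2); spin-down is sin²(θ/2).
θ = 144°, so P = cos²(72°) ≈ 0.095.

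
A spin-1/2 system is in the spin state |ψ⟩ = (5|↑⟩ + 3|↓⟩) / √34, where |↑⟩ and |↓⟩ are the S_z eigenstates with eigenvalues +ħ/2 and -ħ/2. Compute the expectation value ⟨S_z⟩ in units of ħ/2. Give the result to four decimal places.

0.4706

⟨σ_z⟩ = |a|² - |b|² divided by |a|²+|b|², with a, b the |↑⟩, |↓⟩ amplitudes.
= (25 - 9)/34 = 16/34.
⟨S_z⟩ = (ħ/2)·⟨σ_z⟩.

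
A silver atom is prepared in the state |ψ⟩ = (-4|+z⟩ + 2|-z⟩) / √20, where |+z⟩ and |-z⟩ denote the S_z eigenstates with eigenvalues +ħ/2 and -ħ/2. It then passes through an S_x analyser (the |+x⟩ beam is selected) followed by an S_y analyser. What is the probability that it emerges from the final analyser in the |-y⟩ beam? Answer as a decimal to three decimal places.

First analyser (S_x): P(|+x⟩) = |⟨+x|ψ⟩|² = 4/40.
After stage 1 the state is |+x⟩; P(|-y⟩) = |⟨-y|+x⟩|² = 1/2.
Joint probability = 4/40 × 1/2 = 0.050.

0.050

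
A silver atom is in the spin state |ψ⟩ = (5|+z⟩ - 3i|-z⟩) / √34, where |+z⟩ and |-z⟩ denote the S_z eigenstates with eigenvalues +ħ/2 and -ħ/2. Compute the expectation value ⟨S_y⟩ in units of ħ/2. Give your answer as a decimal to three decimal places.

⟨σ_y⟩ = 2 Im(a* b)/(|a|²+|b|²) with a = 5, b = -3i.
a* b = -15i, so ⟨σ_y⟩ = -30/34.
⟨S_y⟩ = (ħ/2)·⟨σ_y⟩.

-0.882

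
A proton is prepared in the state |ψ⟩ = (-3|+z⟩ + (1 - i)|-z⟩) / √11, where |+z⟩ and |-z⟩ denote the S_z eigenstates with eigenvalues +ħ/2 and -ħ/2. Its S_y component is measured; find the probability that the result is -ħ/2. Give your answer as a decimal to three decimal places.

0.227

|-y⟩ = (|+z⟩ - i|-z⟩)/√2, so ⟨-y|ψ⟩ = (-2 + i) / (√2·√11).
P = |-2 + i|² / 22 = 5/22.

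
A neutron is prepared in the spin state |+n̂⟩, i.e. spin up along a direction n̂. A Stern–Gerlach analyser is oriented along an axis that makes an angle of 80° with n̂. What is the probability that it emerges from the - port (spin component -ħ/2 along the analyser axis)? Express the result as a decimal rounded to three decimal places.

0.413

For spin-½, the probability of finding spin-up along an axis at angle θ to the initial spin direction is cos²(θ/2); spin-down is sin²(θ/2).
θ = 80°, so P = sin²(40°) ≈ 0.413.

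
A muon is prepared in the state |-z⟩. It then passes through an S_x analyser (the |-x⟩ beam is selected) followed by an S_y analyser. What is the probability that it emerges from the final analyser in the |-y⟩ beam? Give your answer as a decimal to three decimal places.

First analyser (S_x): from |-z⟩, P(|-x⟩) = 1/2.
After stage 1 the state is |-x⟩; P(|-y⟩) = |⟨-y|-x⟩|² = 1/2.
Joint probability = 1/2 × 1/2 = 0.250.

0.250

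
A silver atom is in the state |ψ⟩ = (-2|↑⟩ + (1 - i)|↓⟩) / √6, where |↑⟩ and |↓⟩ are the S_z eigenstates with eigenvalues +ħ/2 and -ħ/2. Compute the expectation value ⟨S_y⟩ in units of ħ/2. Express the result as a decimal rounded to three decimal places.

0.667

⟨σ_y⟩ = 2 Im(a* b)/(|a|²+|b|²) with a = -2, b = (1 - i).
a* b = (-2 + 2i), so ⟨σ_y⟩ = 4/6.
⟨S_y⟩ = (ħ/2)·⟨σ_y⟩.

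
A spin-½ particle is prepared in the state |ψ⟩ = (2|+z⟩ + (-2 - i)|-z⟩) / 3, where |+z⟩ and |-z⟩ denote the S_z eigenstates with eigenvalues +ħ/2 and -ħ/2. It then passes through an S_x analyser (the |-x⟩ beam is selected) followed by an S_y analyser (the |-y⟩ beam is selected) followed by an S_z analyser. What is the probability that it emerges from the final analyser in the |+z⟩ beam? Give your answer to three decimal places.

First analyser (S_x): P(|-x⟩) = |⟨-x|ψ⟩|² = 17/18.
After stage 1 the state is |-x⟩; P(|-y⟩) = |⟨-y|-x⟩|² = 1/2.
After stage 2 the state is |-y⟩; P(|+z⟩) = |⟨+z|-y⟩|² = 1/2.
Joint probability = 17/18 × 1/2 × 1/2 = 0.236.

0.236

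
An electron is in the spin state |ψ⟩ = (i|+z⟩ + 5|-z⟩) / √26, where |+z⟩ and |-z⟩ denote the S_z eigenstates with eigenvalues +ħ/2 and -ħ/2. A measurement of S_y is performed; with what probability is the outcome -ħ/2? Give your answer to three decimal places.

|-y⟩ = (|+z⟩ - i|-z⟩)/√2, so ⟨-y|ψ⟩ = (6i) / (√2·√26).
P = |6i|² / 52 = 36/52.

0.692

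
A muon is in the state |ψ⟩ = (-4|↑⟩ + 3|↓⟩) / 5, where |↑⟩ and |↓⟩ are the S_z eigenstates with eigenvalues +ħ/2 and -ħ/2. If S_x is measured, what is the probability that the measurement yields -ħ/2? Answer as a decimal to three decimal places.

|-x⟩ = (|↑⟩ - |↓⟩)/√2, so ⟨-x|ψ⟩ = (-7) / (√2·5).
P = |-7|² / 50 = 49/50.

0.980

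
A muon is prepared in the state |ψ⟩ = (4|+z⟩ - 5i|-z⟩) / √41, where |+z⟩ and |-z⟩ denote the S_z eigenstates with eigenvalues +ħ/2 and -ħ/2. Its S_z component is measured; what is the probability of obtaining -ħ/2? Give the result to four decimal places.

0.6098

The -ħ/2 outcome corresponds to |-z⟩. Its amplitude in |ψ⟩ is -5i/√41.
P = |-5i|² / 41 = 25/41.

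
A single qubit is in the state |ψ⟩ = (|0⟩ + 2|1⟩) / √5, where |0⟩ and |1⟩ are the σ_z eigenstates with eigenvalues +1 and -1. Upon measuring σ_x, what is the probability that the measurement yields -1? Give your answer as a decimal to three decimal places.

|-x⟩ = (|0⟩ - |1⟩)/√2, so ⟨-x|ψ⟩ = (-1) / (√2·√5).
P = |-1|² / 10 = 1/10.

0.100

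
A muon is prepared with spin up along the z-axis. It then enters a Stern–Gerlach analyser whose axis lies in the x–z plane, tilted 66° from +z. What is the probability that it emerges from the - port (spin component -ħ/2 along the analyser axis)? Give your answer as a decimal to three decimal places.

For spin-½, the probability of finding spin-up along an axis at angle θ to the initial spin direction is cos²(θ/2); spin-down is sin²(θ/2).
θ = 66°, so P = sin²(33°) ≈ 0.297.

0.297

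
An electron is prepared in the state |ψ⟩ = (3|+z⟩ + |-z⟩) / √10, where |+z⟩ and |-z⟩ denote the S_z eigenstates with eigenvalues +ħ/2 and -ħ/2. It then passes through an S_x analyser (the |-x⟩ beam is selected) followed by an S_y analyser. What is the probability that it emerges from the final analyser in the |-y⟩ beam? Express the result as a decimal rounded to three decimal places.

0.100

First analyser (S_x): P(|-x⟩) = |⟨-x|ψ⟩|² = 4/20.
After stage 1 the state is |-x⟩; P(|-y⟩) = |⟨-y|-x⟩|² = 1/2.
Joint probability = 4/20 × 1/2 = 0.100.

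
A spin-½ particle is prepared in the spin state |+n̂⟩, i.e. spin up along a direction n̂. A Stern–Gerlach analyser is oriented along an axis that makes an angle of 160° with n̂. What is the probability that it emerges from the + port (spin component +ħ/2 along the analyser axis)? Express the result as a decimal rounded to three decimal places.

0.030

For spin-½, the probability of finding spin-up along an axis at angle θ to the initial spin direction is cos²(θ/2); spin-down is sin²(θ/2).
θ = 160°, so P = cos²(80°) ≈ 0.030.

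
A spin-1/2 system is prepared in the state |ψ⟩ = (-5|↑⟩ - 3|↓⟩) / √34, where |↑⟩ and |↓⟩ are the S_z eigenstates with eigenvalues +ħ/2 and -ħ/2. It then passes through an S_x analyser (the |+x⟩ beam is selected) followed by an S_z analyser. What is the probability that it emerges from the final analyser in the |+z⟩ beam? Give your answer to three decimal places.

First analyser (S_x): P(|+x⟩) = |⟨+x|ψ⟩|² = 64/68.
After stage 1 the state is |+x⟩; P(|+z⟩) = |⟨+z|+x⟩|² = 1/2.
Joint probability = 64/68 × 1/2 = 0.471.

0.471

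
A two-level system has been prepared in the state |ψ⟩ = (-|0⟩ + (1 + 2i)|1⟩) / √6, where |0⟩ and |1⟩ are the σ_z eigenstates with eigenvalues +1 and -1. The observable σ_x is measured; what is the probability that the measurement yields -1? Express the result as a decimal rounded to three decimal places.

0.667

|-x⟩ = (|0⟩ - |1⟩)/√2, so ⟨-x|ψ⟩ = (-2 - 2i) / (√2·√6).
P = |-2 - 2i|² / 12 = 8/12.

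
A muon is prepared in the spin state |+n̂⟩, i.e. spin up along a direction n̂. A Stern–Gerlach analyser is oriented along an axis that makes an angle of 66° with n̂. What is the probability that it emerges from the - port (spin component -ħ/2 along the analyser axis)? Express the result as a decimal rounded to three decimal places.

0.297

For spin-½, the probability of finding spin-up along an axis at angle θ to the initial spin direction is cos²(θ/2); spin-down is sin²(θ/2).
θ = 66°, so P = sin²(33°) ≈ 0.297.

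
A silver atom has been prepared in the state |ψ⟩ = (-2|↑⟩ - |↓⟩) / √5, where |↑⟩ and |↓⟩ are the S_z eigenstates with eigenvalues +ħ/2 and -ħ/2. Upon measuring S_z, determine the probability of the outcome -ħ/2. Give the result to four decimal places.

The -ħ/2 outcome corresponds to |↓⟩. Its amplitude in |ψ⟩ is -1/√5.
P = |-1|² / 5 = 1/5.

0.2000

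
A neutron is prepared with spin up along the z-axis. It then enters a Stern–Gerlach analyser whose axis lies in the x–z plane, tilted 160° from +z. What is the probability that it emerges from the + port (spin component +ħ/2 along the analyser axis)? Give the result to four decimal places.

0.0302

For spin-½, the probability of finding spin-up along an axis at angle θ to the initial spin direction is cos²(θ/2); spin-down is sin²(θ/2).
θ = 160°, so P = cos²(80°) ≈ 0.0302.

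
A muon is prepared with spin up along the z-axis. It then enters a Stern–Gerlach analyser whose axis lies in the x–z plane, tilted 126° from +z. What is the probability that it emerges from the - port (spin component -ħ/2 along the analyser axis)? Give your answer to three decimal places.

0.794

For spin-½, the probability of finding spin-up along an axis at angle θ to the initial spin direction is cos²(θ/2); spin-down is sin²(θ/2).
θ = 126°, so P = sin²(63°) ≈ 0.794.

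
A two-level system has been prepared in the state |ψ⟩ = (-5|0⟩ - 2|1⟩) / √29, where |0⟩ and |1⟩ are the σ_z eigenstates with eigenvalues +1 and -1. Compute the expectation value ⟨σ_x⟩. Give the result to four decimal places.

⟨σ_x⟩ = 2 Re(a* b)/(|a|²+|b|²) with a = -5, b = -2.
a* b = 10, so ⟨σ_x⟩ = 20/29.

0.6897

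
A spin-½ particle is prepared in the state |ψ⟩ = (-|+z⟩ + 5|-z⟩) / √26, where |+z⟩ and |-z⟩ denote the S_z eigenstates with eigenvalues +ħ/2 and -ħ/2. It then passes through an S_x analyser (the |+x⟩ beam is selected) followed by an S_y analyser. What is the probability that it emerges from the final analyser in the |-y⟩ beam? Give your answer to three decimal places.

0.154

First analyser (S_x): P(|+x⟩) = |⟨+x|ψ⟩|² = 16/52.
After stage 1 the state is |+x⟩; P(|-y⟩) = |⟨-y|+x⟩|² = 1/2.
Joint probability = 16/52 × 1/2 = 0.154.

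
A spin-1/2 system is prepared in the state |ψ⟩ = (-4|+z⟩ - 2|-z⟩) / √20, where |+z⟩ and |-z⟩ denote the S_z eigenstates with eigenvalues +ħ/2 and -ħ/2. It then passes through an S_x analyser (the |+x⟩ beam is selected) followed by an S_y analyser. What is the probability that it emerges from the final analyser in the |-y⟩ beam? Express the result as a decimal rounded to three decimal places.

0.450

First analyser (S_x): P(|+x⟩) = |⟨+x|ψ⟩|² = 36/40.
After stage 1 the state is |+x⟩; P(|-y⟩) = |⟨-y|+x⟩|² = 1/2.
Joint probability = 36/40 × 1/2 = 0.450.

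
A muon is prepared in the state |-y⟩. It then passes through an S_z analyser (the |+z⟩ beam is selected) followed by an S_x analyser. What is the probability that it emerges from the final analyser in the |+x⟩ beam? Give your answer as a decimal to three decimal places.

First analyser (S_z): from |-y⟩, P(|+z⟩) = 1/2.
After stage 1 the state is |+z⟩; P(|+x⟩) = |⟨+x|+z⟩|² = 1/2.
Joint probability = 1/2 × 1/2 = 0.250.

0.250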